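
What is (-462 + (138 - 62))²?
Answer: 148996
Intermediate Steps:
(-462 + (138 - 62))² = (-462 + 76)² = (-386)² = 148996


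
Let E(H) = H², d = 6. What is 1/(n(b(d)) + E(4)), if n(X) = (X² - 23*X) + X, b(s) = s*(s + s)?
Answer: 1/3616 ≈ 0.00027655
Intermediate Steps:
b(s) = 2*s² (b(s) = s*(2*s) = 2*s²)
n(X) = X² - 22*X
1/(n(b(d)) + E(4)) = 1/((2*6²)*(-22 + 2*6²) + 4²) = 1/((2*36)*(-22 + 2*36) + 16) = 1/(72*(-22 + 72) + 16) = 1/(72*50 + 16) = 1/(3600 + 16) = 1/3616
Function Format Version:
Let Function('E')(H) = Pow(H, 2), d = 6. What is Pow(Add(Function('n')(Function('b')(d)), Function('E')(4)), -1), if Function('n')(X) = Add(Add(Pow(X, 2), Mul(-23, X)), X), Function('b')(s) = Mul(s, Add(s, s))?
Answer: Rational(1, 3616) ≈ 0.00027655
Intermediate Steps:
Function('b')(s) = Mul(2, Pow(s, 2)) (Function('b')(s) = Mul(s, Mul(2, s)) = Mul(2, Pow(s, 2)))
Function('n')(X) = Add(Pow(X, 2), Mul(-22, X))
Pow(Add(Function('n')(Function('b')(d)), Function('E')(4)), -1) = Pow(Add(Mul(Mul(2, Pow(6, 2)), Add(-22, Mul(2, Pow(6, 2)))), Pow(4, 2)), -1) = Pow(Add(Mul(Mul(2, 36), Add(-22, Mul(2, 36))), 16), -1) = Pow(Add(Mul(72, Add(-22, 72)), 16), -1) = Pow(Add(Mul(72, 50), 16), -1) = Pow(Add(3600, 16), -1) = Pow(3616, -1) = Rational(1, 3616)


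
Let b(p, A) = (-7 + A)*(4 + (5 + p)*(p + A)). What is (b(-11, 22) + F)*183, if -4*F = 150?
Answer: -354105/2 ≈ -1.7705e+5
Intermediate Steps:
F = -75/2 (F = -¼*150 = -75/2 ≈ -37.500)
b(p, A) = (-7 + A)*(4 + (5 + p)*(A + p))
(b(-11, 22) + F)*183 = ((-28 - 35*(-11) - 31*22 - 7*(-11)² + 5*22² + 22*(-11)² - 11*22² - 2*22*(-11)) - 75/2)*183 = ((-28 + 385 - 682 - 7*121 + 5*484 + 22*121 - 11*484 + 484) - 75/2)*183 = ((-28 + 385 - 682 - 847 + 2420 + 2662 - 5324 + 484) - 75/2)*183 = (-930 - 75/2)*183 = -1935/2*183 = -354105/2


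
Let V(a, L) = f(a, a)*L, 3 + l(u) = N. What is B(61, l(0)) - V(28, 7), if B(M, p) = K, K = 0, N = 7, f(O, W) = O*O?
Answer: -5488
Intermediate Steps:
f(O, W) = O²
l(u) = 4 (l(u) = -3 + 7 = 4)
B(M, p) = 0
V(a, L) = L*a² (V(a, L) = a²*L = L*a²)
B(61, l(0)) - V(28, 7) = 0 - 7*28² = 0 - 7*784 = 0 - 1*5488 = 0 - 5488 = -5488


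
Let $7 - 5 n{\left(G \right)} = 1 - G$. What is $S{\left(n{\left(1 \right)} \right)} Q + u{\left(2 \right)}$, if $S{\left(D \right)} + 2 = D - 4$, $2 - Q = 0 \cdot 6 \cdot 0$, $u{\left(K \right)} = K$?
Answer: $- \frac{36}{5} \approx -7.2$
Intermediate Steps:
$n{\left(G \right)} = \frac{6}{5} + \frac{G}{5}$ ($n{\left(G \right)} = \frac{7}{5} - \frac{1 - G}{5} = \frac{7}{5} + \left(- \frac{1}{5} + \frac{G}{5}\right) = \frac{6}{5} + \frac{G}{5}$)
$Q = 2$ ($Q = 2 - 0 \cdot 6 \cdot 0 = 2 - 0 \cdot 0 = 2 - 0 = 2 + 0 = 2$)
$S{\left(D \right)} = -6 + D$ ($S{\left(D \right)} = -2 + \left(D - 4\right) = -2 + \left(-4 + D\right) = -6 + D$)
$S{\left(n{\left(1 \right)} \right)} Q + u{\left(2 \right)} = \left(-6 + \left(\frac{6}{5} + \frac{1}{5} \cdot 1\right)\right) 2 + 2 = \left(-6 + \left(\frac{6}{5} + \frac{1}{5}\right)\right) 2 + 2 = \left(-6 + \frac{7}{5}\right) 2 + 2 = \left(- \frac{23}{5}\right) 2 + 2 = - \frac{46}{5} + 2 = - \frac{36}{5}$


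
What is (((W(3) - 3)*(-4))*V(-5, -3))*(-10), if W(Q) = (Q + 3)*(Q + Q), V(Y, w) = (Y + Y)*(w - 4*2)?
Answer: 145200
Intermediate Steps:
V(Y, w) = 2*Y*(-8 + w) (V(Y, w) = (2*Y)*(w - 8) = (2*Y)*(-8 + w) = 2*Y*(-8 + w))
W(Q) = 2*Q*(3 + Q) (W(Q) = (3 + Q)*(2*Q) = 2*Q*(3 + Q))
(((W(3) - 3)*(-4))*V(-5, -3))*(-10) = (((2*3*(3 + 3) - 3)*(-4))*(2*(-5)*(-8 - 3)))*(-10) = (((2*3*6 - 3)*(-4))*(2*(-5)*(-11)))*(-10) = (((36 - 3)*(-4))*110)*(-10) = ((33*(-4))*110)*(-10) = -132*110*(-10) = -14520*(-10) = 145200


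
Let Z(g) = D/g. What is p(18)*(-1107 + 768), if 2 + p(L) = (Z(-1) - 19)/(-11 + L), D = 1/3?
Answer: 11300/7 ≈ 1614.3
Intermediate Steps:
D = 1/3 (D = 1*(1/3) = 1/3 ≈ 0.33333)
Z(g) = 1/(3*g)
p(L) = -2 - 58/(3*(-11 + L)) (p(L) = -2 + ((1/3)/(-1) - 19)/(-11 + L) = -2 + ((1/3)*(-1) - 19)/(-11 + L) = -2 + (-1/3 - 19)/(-11 + L) = -2 - 58/(3*(-11 + L)))
p(18)*(-1107 + 768) = (2*(4 - 3*18)/(3*(-11 + 18)))*(-1107 + 768) = ((2/3)*(4 - 54)/7)*(-339) = ((2/3)*(1/7)*(-50))*(-339) = -100/21*(-339) = 11300/7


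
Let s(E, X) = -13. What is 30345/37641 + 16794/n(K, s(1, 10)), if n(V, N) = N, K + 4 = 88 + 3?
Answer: -210582823/163111 ≈ -1291.0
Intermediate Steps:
K = 87 (K = -4 + (88 + 3) = -4 + 91 = 87)
30345/37641 + 16794/n(K, s(1, 10)) = 30345/37641 + 16794/(-13) = 30345*(1/37641) + 16794*(-1/13) = 10115/12547 - 16794/13 = -210582823/163111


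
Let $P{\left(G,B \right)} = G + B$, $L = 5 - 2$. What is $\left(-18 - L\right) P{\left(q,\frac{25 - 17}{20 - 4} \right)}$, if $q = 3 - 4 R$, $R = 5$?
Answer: $\frac{693}{2} \approx 346.5$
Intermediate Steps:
$L = 3$
$q = -17$ ($q = 3 - 20 = -17$)
$P{\left(G,B \right)} = B + G$
$\left(-18 - L\right) P{\left(q,\frac{25 - 17}{20 - 4} \right)} = \left(-18 - 3\right) \left(\frac{25 - 17}{20 - 4} - 17\right) = \left(-18 - 3\right) \left(\frac{8}{16} - 17\right) = - 21 \left(8 \cdot \frac{1}{16} - 17\right) = - 21 \left(\frac{1}{2} - 17\right) = \left(-21\right) \left(- \frac{33}{2}\right) = \frac{693}{2}$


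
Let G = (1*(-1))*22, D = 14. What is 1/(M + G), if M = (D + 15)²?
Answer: 1/819 ≈ 0.0012210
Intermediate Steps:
M = 841 (M = (14 + 15)² = 29² = 841)
G = -22 (G = -1*22 = -22)
1/(M + G) = 1/(841 - 22) = 1/819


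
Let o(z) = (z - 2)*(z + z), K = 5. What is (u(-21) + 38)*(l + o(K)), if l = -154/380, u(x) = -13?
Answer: 28115/38 ≈ 739.87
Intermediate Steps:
o(z) = 2*z*(-2 + z) (o(z) = (-2 + z)*(2*z) = 2*z*(-2 + z))
l = -77/190 (l = -154*1/380 = -77/190 ≈ -0.40526)
(u(-21) + 38)*(l + o(K)) = (-13 + 38)*(-77/190 + 2*5*(-2 + 5)) = 25*(-77/190 + 2*5*3) = 25*(-77/190 + 30) = 25*(5623/190) = 28115/38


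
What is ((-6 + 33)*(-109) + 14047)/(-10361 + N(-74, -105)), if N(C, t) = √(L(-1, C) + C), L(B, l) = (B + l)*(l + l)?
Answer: -115048544/107339295 - 11104*√11026/107339295 ≈ -1.0827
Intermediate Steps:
L(B, l) = 2*l*(B + l) (L(B, l) = (B + l)*(2*l) = 2*l*(B + l))
N(C, t) = √(C + 2*C*(-1 + C)) (N(C, t) = √(2*C*(-1 + C) + C) = √(C + 2*C*(-1 + C)))
((-6 + 33)*(-109) + 14047)/(-10361 + N(-74, -105)) = ((-6 + 33)*(-109) + 14047)/(-10361 + √(-74*(-1 + 2*(-74)))) = (27*(-109) + 14047)/(-10361 + √(-74*(-1 - 148))) = (-2943 + 14047)/(-10361 + √(-74*(-149))) = 11104/(-10361 + √11026)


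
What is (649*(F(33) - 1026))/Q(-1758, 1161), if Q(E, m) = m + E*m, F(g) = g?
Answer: 214819/679959 ≈ 0.31593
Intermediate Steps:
(649*(F(33) - 1026))/Q(-1758, 1161) = (649*(33 - 1026))/((1161*(1 - 1758))) = (649*(-993))/((1161*(-1757))) = -644457/(-2039877) = -644457*(-1/2039877) = 214819/679959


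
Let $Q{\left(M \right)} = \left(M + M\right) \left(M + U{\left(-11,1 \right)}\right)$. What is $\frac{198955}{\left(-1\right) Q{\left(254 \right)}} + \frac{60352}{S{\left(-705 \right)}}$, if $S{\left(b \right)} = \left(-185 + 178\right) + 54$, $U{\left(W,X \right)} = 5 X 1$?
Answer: $\frac{7931282459}{6183884} \approx 1282.6$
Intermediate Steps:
$U{\left(W,X \right)} = 5 X$
$Q{\left(M \right)} = 2 M \left(5 + M\right)$ ($Q{\left(M \right)} = \left(M + M\right) \left(M + 5 \cdot 1\right) = 2 M \left(M + 5\right) = 2 M \left(5 + M\right)$)
$S{\left(b \right)} = 47$ ($S{\left(b \right)} = -7 + 54 = 47$)
$\frac{198955}{\left(-1\right) Q{\left(254 \right)}} + \frac{60352}{S{\left(-705 \right)}} = \frac{198955}{\left(-1\right) 2 \cdot 254 \left(5 + 254\right)} + \frac{60352}{47} = \frac{198955}{\left(-1\right) 2 \cdot 254 \cdot 259} + 60352 \cdot \frac{1}{47} = \frac{198955}{\left(-1\right) 131572} + \frac{60352}{47} = \frac{198955}{-131572} + \frac{60352}{47} = 198955 \left(- \frac{1}{131572}\right) + \frac{60352}{47} = - \frac{198955}{131572} + \frac{60352}{47} = \frac{7931282459}{6183884}$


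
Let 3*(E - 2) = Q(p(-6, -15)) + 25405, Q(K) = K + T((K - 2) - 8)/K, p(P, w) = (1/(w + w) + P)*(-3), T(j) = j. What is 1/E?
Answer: 5430/46027481 ≈ 0.00011797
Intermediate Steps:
p(P, w) = -3*P - 3/(2*w) (p(P, w) = (1/(2*w) + P)*(-3) = (P + 1/(2*w))*(-3) = -3*P - 3/(2*w))
Q(K) = K + (-10 + K)/K (Q(K) = K + ((K - 2) - 8)/K = K + ((-2 + K) - 8)/K = K + (-10 + K)/K)
E = 46027481/5430 (E = 2 + ((1 + (-3*(-6) - 3/2/(-15)) - 10/(-3*(-6) - 3/2/(-15))) + 25405)/3 = 2 + ((1 + (18 - 3/2*(-1/15)) - 10/(18 - 3/2*(-1/15))) + 25405)/3 = 2 + ((1 + (18 + 1/10) - 10/(18 + 1/10)) + 25405)/3 = 2 + ((1 + 181/10 - 10/181/10) + 25405)/3 = 2 + ((1 + 181/10 - 10*10/181) + 25405)/3 = 2 + ((1 + 181/10 - 100/181) + 25405)/3 = 2 + (33571/1810 + 25405)/3 = 2 + (1/3)*(46016621/1810) = 2 + 46016621/5430 = 46027481/5430 ≈ 8476.5)
1/E = 1/(46027481/5430) = 5430/46027481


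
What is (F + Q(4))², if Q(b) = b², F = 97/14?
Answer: 103041/196 ≈ 525.72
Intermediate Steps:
F = 97/14 (F = 97*(1/14) = 97/14 ≈ 6.9286)
(F + Q(4))² = (97/14 + 4²)² = (97/14 + 16)² = (321/14)² = 103041/196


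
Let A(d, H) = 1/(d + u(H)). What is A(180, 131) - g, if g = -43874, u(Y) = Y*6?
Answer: 42382285/966 ≈ 43874.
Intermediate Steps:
u(Y) = 6*Y
A(d, H) = 1/(d + 6*H)
A(180, 131) - g = 1/(180 + 6*131) - 1*(-43874) = 1/(180 + 786) + 43874 = 1/966 + 43874 = 42382285/966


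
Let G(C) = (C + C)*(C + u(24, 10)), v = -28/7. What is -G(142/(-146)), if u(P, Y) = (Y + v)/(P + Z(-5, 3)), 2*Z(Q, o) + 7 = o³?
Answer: -140296/90593 ≈ -1.5486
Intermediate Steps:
Z(Q, o) = -7/2 + o³/2
v = -4 (v = -28*⅐ = -4)
u(P, Y) = (-4 + Y)/(10 + P) (u(P, Y) = (Y - 4)/(P + (-7/2 + (½)*3³)) = (-4 + Y)/(P + (-7/2 + (½)*27)) = (-4 + Y)/(P + (-7/2 + 27/2)) = (-4 + Y)/(P + 10) = (-4 + Y)/(10 + P))
G(C) = 2*C*(3/17 + C) (G(C) = (C + C)*(C + (-4 + 10)/(10 + 24)) = (2*C)*(C + 6/34) = (2*C)*(C + (1/34)*6) = (2*C)*(C + 3/17) = (2*C)*(3/17 + C) = 2*C*(3/17 + C))
-G(142/(-146)) = -2*142/(-146)*(3 + 17*(142/(-146)))/17 = -2*142*(-1/146)*(3 + 17*(142*(-1/146)))/17 = -2*(-71)*(3 + 17*(-71/73))/(17*73) = -2*(-71)*(3 - 1207/73)/(17*73) = -2*(-71)*(-988)/(17*73*73) = -1*140296/90593 = -140296/90593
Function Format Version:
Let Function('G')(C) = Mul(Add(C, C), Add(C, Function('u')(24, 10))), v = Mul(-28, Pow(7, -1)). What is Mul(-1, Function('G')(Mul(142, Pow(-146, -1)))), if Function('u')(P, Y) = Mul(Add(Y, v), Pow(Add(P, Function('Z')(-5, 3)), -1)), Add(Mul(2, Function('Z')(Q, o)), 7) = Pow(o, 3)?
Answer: Rational(-140296, 90593) ≈ -1.5486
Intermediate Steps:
Function('Z')(Q, o) = Add(Rational(-7, 2), Mul(Rational(1, 2), Pow(o, 3)))
v = -4 (v = Mul(-28, Rational(1, 7)) = -4)
Function('u')(P, Y) = Mul(Pow(Add(10, P), -1), Add(-4, Y)) (Function('u')(P, Y) = Mul(Add(Y, -4), Pow(Add(P, Add(Rational(-7, 2), Mul(Rational(1, 2), Pow(3, 3)))), -1)) = Mul(Add(-4, Y), Pow(Add(P, Add(Rational(-7, 2), Mul(Rational(1, 2), 27))), -1)) = Mul(Add(-4, Y), Pow(Add(P, Add(Rational(-7, 2), Rational(27, 2))), -1)) = Mul(Add(-4, Y), Pow(Add(P, 10), -1)) = Mul(Add(-4, Y), Pow(Add(10, P), -1)) = Mul(Pow(Add(10, P), -1), Add(-4, Y)))
Function('G')(C) = Mul(2, C, Add(Rational(3, 17), C)) (Function('G')(C) = Mul(Add(C, C), Add(C, Mul(Pow(Add(10, 24), -1), Add(-4, 10)))) = Mul(Mul(2, C), Add(C, Mul(Pow(34, -1), 6))) = Mul(Mul(2, C), Add(C, Mul(Rational(1, 34), 6))) = Mul(Mul(2, C), Add(C, Rational(3, 17))) = Mul(Mul(2, C), Add(Rational(3, 17), C)) = Mul(2, C, Add(Rational(3, 17), C)))
Mul(-1, Function('G')(Mul(142, Pow(-146, -1)))) = Mul(-1, Mul(Rational(2, 17), Mul(142, Pow(-146, -1)), Add(3, Mul(17, Mul(142, Pow(-146, -1)))))) = Mul(-1, Mul(Rational(2, 17), Mul(142, Rational(-1, 146)), Add(3, Mul(17, Mul(142, Rational(-1, 146)))))) = Mul(-1, Mul(Rational(2, 17), Rational(-71, 73), Add(3, Mul(17, Rational(-71, 73))))) = Mul(-1, Mul(Rational(2, 17), Rational(-71, 73), Add(3, Rational(-1207, 73)))) = Mul(-1, Mul(Rational(2, 17), Rational(-71, 73), Rational(-988, 73))) = Mul(-1, Rational(140296, 90593)) = Rational(-140296, 90593)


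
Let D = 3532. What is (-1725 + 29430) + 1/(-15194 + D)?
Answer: 323095709/11662 ≈ 27705.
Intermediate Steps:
(-1725 + 29430) + 1/(-15194 + D) = (-1725 + 29430) + 1/(-15194 + 3532) = 27705 + 1/(-11662) = 27705 - 1/11662 = 323095709/11662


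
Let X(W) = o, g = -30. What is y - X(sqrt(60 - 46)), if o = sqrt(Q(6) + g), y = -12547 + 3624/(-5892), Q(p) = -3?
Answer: -6160879/491 - I*sqrt(33) ≈ -12548.0 - 5.7446*I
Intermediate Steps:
y = -6160879/491 (y = -12547 + 3624*(-1/5892) = -12547 - 302/491 = -6160879/491 ≈ -12548.)
o = I*sqrt(33) (o = sqrt(-3 - 30) = sqrt(-33) = I*sqrt(33) ≈ 5.7446*I)
X(W) = I*sqrt(33)
y - X(sqrt(60 - 46)) = -6160879/491 - I*sqrt(33)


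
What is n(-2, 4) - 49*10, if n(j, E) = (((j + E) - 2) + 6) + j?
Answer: -486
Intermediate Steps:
n(j, E) = 4 + E + 2*j (n(j, E) = (((E + j) - 2) + 6) + j = ((-2 + E + j) + 6) + j = (4 + E + j) + j = 4 + E + 2*j)
n(-2, 4) - 49*10 = (4 + 4 + 2*(-2)) - 49*10 = (4 + 4 - 4) - 490 = 4 - 490 = -486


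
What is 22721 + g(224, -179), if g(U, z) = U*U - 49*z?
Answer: 81668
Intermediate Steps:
g(U, z) = U² - 49*z
22721 + g(224, -179) = 22721 + (224² - 49*(-179)) = 22721 + (50176 + 8771) = 22721 + 58947 = 81668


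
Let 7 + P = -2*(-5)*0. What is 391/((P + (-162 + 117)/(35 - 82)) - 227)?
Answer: -18377/10953 ≈ -1.6778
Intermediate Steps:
P = -7 (P = -7 - 2*(-5)*0 = -7 + 10*0 = -7 + 0 = -7)
391/((P + (-162 + 117)/(35 - 82)) - 227) = 391/((-7 + (-162 + 117)/(35 - 82)) - 227) = 391/((-7 - 45/(-47)) - 227) = 391/((-7 - 45*(-1/47)) - 227) = 391/((-7 + 45/47) - 227) = 391/(-284/47 - 227) = 391/(-10953/47) = 391*(-47/10953) = -18377/10953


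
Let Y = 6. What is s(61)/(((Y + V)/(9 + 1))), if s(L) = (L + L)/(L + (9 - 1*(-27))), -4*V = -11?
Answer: 976/679 ≈ 1.4374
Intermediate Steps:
V = 11/4 (V = -1/4*(-11) = 11/4 ≈ 2.7500)
s(L) = 2*L/(36 + L) (s(L) = (2*L)/(L + (9 + 27)) = (2*L)/(L + 36) = (2*L)/(36 + L) = 2*L/(36 + L))
s(61)/(((Y + V)/(9 + 1))) = (2*61/(36 + 61))/(((6 + 11/4)/(9 + 1))) = (2*61/97)/(((35/4)/10)) = (2*61*(1/97))/(((35/4)*(1/10))) = 122/(97*(7/8)) = (122/97)*(8/7) = 976/679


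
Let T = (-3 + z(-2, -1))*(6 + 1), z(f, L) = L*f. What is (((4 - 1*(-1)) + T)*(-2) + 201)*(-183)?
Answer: -37515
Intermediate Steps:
T = -7 (T = (-3 - 1*(-2))*(6 + 1) = (-3 + 2)*7 = -1*7 = -7)
(((4 - 1*(-1)) + T)*(-2) + 201)*(-183) = (((4 - 1*(-1)) - 7)*(-2) + 201)*(-183) = (((4 + 1) - 7)*(-2) + 201)*(-183) = ((5 - 7)*(-2) + 201)*(-183) = (-2*(-2) + 201)*(-183) = (4 + 201)*(-183) = 205*(-183) = -37515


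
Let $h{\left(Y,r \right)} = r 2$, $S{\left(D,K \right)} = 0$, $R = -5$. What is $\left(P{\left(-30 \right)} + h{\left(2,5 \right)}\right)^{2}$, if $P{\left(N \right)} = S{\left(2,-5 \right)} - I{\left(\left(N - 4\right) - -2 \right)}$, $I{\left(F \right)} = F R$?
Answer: $22500$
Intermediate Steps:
$I{\left(F \right)} = - 5 F$ ($I{\left(F \right)} = F \left(-5\right) = - 5 F$)
$h{\left(Y,r \right)} = 2 r$
$P{\left(N \right)} = -10 + 5 N$ ($P{\left(N \right)} = 0 - - 5 \left(\left(N - 4\right) - -2\right) = 0 - - 5 \left(\left(N - 4\right) + 2\right) = 0 - - 5 \left(\left(-4 + N\right) + 2\right) = 0 - - 5 \left(-2 + N\right) = 0 - \left(10 - 5 N\right) = 0 + \left(-10 + 5 N\right) = -10 + 5 N$)
$\left(P{\left(-30 \right)} + h{\left(2,5 \right)}\right)^{2} = \left(\left(-10 + 5 \left(-30\right)\right) + 2 \cdot 5\right)^{2} = \left(\left(-10 - 150\right) + 10\right)^{2} = \left(-160 + 10\right)^{2} = \left(-150\right)^{2} = 22500$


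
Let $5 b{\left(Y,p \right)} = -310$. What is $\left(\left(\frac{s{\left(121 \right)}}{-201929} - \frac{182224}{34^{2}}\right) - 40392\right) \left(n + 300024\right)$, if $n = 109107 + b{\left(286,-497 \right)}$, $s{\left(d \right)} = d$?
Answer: $- \frac{968010444222873105}{58357481} \approx -1.6588 \cdot 10^{10}$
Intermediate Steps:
$b{\left(Y,p \right)} = -62$ ($b{\left(Y,p \right)} = \frac{1}{5} \left(-310\right) = -62$)
$n = 109045$ ($n = 109107 - 62 = 109045$)
$\left(\left(\frac{s{\left(121 \right)}}{-201929} - \frac{182224}{34^{2}}\right) - 40392\right) \left(n + 300024\right) = \left(\left(\frac{121}{-201929} - \frac{182224}{34^{2}}\right) - 40392\right) \left(109045 + 300024\right) = \left(\left(121 \left(- \frac{1}{201929}\right) - \frac{182224}{1156}\right) - 40392\right) 409069 = \left(\left(- \frac{121}{201929} - \frac{45556}{289}\right) - 40392\right) 409069 = \left(- \frac{9199112493}{58357481} - 40392\right) 409069 = \left(- \frac{2366374485045}{58357481}\right) 409069 = - \frac{968010444222873105}{58357481}$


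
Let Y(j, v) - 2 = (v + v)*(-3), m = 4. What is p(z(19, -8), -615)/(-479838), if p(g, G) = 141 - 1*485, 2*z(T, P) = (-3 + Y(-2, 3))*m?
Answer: 172/239919 ≈ 0.00071691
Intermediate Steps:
Y(j, v) = 2 - 6*v (Y(j, v) = 2 + (v + v)*(-3) = 2 + (2*v)*(-3) = 2 - 6*v)
z(T, P) = -38 (z(T, P) = ((-3 + (2 - 6*3))*4)/2 = ((-3 + (2 - 18))*4)/2 = ((-3 - 16)*4)/2 = (-19*4)/2 = (½)*(-76) = -38)
p(g, G) = -344 (p(g, G) = 141 - 485 = -344)
p(z(19, -8), -615)/(-479838) = -344/(-479838) = -344*(-1/479838) = 172/239919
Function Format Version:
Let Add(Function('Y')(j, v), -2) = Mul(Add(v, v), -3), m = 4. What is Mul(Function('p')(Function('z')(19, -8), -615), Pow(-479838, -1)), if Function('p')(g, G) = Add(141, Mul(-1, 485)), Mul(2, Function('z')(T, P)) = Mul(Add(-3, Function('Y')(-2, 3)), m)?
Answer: Rational(172, 239919) ≈ 0.00071691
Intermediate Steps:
Function('Y')(j, v) = Add(2, Mul(-6, v)) (Function('Y')(j, v) = Add(2, Mul(Add(v, v), -3)) = Add(2, Mul(Mul(2, v), -3)) = Add(2, Mul(-6, v)))
Function('z')(T, P) = -38 (Function('z')(T, P) = Mul(Rational(1, 2), Mul(Add(-3, Add(2, Mul(-6, 3))), 4)) = Mul(Rational(1, 2), Mul(Add(-3, Add(2, -18)), 4)) = Mul(Rational(1, 2), Mul(Add(-3, -16), 4)) = Mul(Rational(1, 2), Mul(-19, 4)) = Mul(Rational(1, 2), -76) = -38)
Function('p')(g, G) = -344 (Function('p')(g, G) = Add(141, -485) = -344)
Mul(Function('p')(Function('z')(19, -8), -615), Pow(-479838, -1)) = Mul(-344, Pow(-479838, -1)) = Mul(-344, Rational(-1, 479838)) = Rational(172, 239919)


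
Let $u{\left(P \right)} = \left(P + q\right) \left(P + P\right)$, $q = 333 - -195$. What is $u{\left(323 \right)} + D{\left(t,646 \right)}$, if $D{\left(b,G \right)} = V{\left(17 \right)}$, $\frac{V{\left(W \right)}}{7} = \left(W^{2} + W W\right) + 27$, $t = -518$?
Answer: $553981$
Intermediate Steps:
$V{\left(W \right)} = 189 + 14 W^{2}$ ($V{\left(W \right)} = 7 \left(\left(W^{2} + W W\right) + 27\right) = 7 \left(\left(W^{2} + W^{2}\right) + 27\right) = 7 \left(2 W^{2} + 27\right) = 7 \left(27 + 2 W^{2}\right) = 189 + 14 W^{2}$)
$q = 528$ ($q = 333 + 195 = 528$)
$D{\left(b,G \right)} = 4235$ ($D{\left(b,G \right)} = 189 + 14 \cdot 17^{2} = 189 + 14 \cdot 289 = 189 + 4046 = 4235$)
$u{\left(P \right)} = 2 P \left(528 + P\right)$ ($u{\left(P \right)} = \left(P + 528\right) \left(P + P\right) = \left(528 + P\right) 2 P = 2 P \left(528 + P\right)$)
$u{\left(323 \right)} + D{\left(t,646 \right)} = 2 \cdot 323 \left(528 + 323\right) + 4235 = 2 \cdot 323 \cdot 851 + 4235 = 549746 + 4235 = 553981$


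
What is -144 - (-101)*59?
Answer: 5815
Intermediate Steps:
-144 - (-101)*59 = -144 - 101*(-59) = -144 + 5959 = 5815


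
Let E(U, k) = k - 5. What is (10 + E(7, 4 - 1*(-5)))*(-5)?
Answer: -70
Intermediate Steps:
E(U, k) = -5 + k
(10 + E(7, 4 - 1*(-5)))*(-5) = (10 + (-5 + (4 - 1*(-5))))*(-5) = (10 + (-5 + (4 + 5)))*(-5) = (10 + (-5 + 9))*(-5) = (10 + 4)*(-5) = 14*(-5) = -70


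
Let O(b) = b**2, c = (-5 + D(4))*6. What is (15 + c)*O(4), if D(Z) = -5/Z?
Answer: -360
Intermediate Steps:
c = -75/2 (c = (-5 - 5/4)*6 = -25/4*6 = -75/2 ≈ -37.500)
(15 + c)*O(4) = (15 - 75/2)*4**2 = -45/2*16 = -360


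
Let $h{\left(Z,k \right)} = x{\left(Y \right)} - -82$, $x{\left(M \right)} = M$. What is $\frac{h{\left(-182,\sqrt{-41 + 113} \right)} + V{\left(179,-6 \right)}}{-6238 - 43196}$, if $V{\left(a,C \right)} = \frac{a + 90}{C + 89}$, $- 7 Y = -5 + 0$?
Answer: $- \frac{2270}{1305507} \approx -0.0017388$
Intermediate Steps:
$Y = \frac{5}{7}$ ($Y = - \frac{-5 + 0}{7} = \left(- \frac{1}{7}\right) \left(-5\right) = \frac{5}{7} \approx 0.71429$)
$V{\left(a,C \right)} = \frac{90 + a}{89 + C}$
$h{\left(Z,k \right)} = \frac{579}{7}$ ($h{\left(Z,k \right)} = \frac{5}{7} - -82 = \frac{5}{7} + 82 = \frac{579}{7}$)
$\frac{h{\left(-182,\sqrt{-41 + 113} \right)} + V{\left(179,-6 \right)}}{-6238 - 43196} = \frac{\frac{579}{7} + \frac{90 + 179}{89 - 6}}{-6238 - 43196} = \frac{\frac{579}{7} + \frac{1}{83} \cdot 269}{-49434} = \left(\frac{579}{7} + \frac{1}{83} \cdot 269\right) \left(- \frac{1}{49434}\right) = \left(\frac{579}{7} + \frac{269}{83}\right) \left(- \frac{1}{49434}\right) = \frac{49940}{581} \left(- \frac{1}{49434}\right) = - \frac{2270}{1305507}$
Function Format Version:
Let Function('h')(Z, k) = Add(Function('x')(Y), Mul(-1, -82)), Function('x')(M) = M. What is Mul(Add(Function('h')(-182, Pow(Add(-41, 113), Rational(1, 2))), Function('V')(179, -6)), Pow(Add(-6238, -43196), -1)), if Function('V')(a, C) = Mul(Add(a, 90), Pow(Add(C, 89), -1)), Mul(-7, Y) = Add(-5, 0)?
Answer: Rational(-2270, 1305507) ≈ -0.0017388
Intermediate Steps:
Y = Rational(5, 7) (Y = Mul(Rational(-1, 7), Add(-5, 0)) = Mul(Rational(-1, 7), -5) = Rational(5, 7) ≈ 0.71429)
Function('V')(a, C) = Mul(Pow(Add(89, C), -1), Add(90, a)) (Function('V')(a, C) = Mul(Add(90, a), Pow(Add(89, C), -1)) = Mul(Pow(Add(89, C), -1), Add(90, a)))
Function('h')(Z, k) = Rational(579, 7) (Function('h')(Z, k) = Add(Rational(5, 7), Mul(-1, -82)) = Add(Rational(5, 7), 82) = Rational(579, 7))
Mul(Add(Function('h')(-182, Pow(Add(-41, 113), Rational(1, 2))), Function('V')(179, -6)), Pow(Add(-6238, -43196), -1)) = Mul(Add(Rational(579, 7), Mul(Pow(Add(89, -6), -1), Add(90, 179))), Pow(Add(-6238, -43196), -1)) = Mul(Add(Rational(579, 7), Mul(Pow(83, -1), 269)), Pow(-49434, -1)) = Mul(Add(Rational(579, 7), Mul(Rational(1, 83), 269)), Rational(-1, 49434)) = Mul(Add(Rational(579, 7), Rational(269, 83)), Rational(-1, 49434)) = Mul(Rational(49940, 581), Rational(-1, 49434)) = Rational(-2270, 1305507)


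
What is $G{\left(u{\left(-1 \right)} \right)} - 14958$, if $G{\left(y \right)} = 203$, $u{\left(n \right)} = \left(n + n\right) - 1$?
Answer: $-14755$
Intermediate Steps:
$u{\left(n \right)} = -1 + 2 n$ ($u{\left(n \right)} = 2 n - 1 = -1 + 2 n$)
$G{\left(u{\left(-1 \right)} \right)} - 14958 = 203 - 14958 = -14755$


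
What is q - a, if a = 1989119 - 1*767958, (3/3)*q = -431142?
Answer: -1652303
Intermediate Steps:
q = -431142
a = 1221161 (a = 1989119 - 767958 = 1221161)
q - a = -431142 - 1*1221161 = -431142 - 1221161 = -1652303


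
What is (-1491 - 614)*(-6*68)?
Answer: 858840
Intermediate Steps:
(-1491 - 614)*(-6*68) = -2105*(-408) = 858840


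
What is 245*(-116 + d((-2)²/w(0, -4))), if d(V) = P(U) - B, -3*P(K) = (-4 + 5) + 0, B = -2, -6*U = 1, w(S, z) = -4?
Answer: -84035/3 ≈ -28012.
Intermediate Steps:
U = -⅙ (U = -⅙*1 = -⅙ ≈ -0.16667)
P(K) = -⅓ (P(K) = -((-4 + 5) + 0)/3 = -(1 + 0)/3 = -⅓*1 = -⅓)
d(V) = 5/3 (d(V) = -⅓ - 1*(-2) = -⅓ + 2 = 5/3)
245*(-116 + d((-2)²/w(0, -4))) = 245*(-116 + 5/3) = 245*(-343/3) = -84035/3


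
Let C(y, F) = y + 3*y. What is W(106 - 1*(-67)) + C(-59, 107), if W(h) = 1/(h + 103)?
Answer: -65135/276 ≈ -236.00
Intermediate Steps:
W(h) = 1/(103 + h)
C(y, F) = 4*y
W(106 - 1*(-67)) + C(-59, 107) = 1/(103 + (106 - 1*(-67))) + 4*(-59) = 1/(103 + (106 + 67)) - 236 = 1/(103 + 173) - 236 = 1/276 - 236 = -65135/276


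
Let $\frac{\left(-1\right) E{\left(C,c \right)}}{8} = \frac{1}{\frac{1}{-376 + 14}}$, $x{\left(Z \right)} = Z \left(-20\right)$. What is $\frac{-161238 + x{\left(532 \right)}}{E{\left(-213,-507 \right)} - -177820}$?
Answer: $- \frac{85939}{90358} \approx -0.95109$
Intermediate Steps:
$x{\left(Z \right)} = - 20 Z$
$E{\left(C,c \right)} = 2896$ ($E{\left(C,c \right)} = - \frac{8}{\frac{1}{-376 + 14}} = - \frac{8}{\frac{1}{-362}} = - \frac{8}{- \frac{1}{362}} = \left(-8\right) \left(-362\right) = 2896$)
$\frac{-161238 + x{\left(532 \right)}}{E{\left(-213,-507 \right)} - -177820} = \frac{-161238 - 10640}{2896 - -177820} = \frac{-161238 - 10640}{2896 + 177820} = - \frac{171878}{180716} = \left(-171878\right) \frac{1}{180716} = - \frac{85939}{90358}$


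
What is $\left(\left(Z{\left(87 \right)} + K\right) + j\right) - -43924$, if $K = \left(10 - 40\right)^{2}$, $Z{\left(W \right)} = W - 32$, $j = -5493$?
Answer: $39386$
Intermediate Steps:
$Z{\left(W \right)} = -32 + W$
$K = 900$ ($K = \left(-30\right)^{2} = 900$)
$\left(\left(Z{\left(87 \right)} + K\right) + j\right) - -43924 = \left(\left(\left(-32 + 87\right) + 900\right) - 5493\right) - -43924 = \left(\left(55 + 900\right) - 5493\right) + 43924 = \left(955 - 5493\right) + 43924 = -4538 + 43924 = 39386$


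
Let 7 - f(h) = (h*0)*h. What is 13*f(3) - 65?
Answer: 26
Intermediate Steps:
f(h) = 7 (f(h) = 7 - h*0*h = 7 - 0*h = 7 - 1*0 = 7 + 0 = 7)
13*f(3) - 65 = 13*7 - 65 = 91 - 65 = 26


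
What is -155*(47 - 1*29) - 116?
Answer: -2906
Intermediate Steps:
-155*(47 - 1*29) - 116 = -155*(47 - 29) - 116 = -155*18 - 116 = -2790 - 116 = -2906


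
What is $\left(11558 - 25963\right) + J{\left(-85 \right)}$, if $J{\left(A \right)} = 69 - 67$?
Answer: $-14403$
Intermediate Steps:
$J{\left(A \right)} = 2$ ($J{\left(A \right)} = 69 - 67 = 2$)
$\left(11558 - 25963\right) + J{\left(-85 \right)} = \left(11558 - 25963\right) + 2 = -14405 + 2 = -14403$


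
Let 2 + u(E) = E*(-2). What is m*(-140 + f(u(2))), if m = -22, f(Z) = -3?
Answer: 3146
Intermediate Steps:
u(E) = -2 - 2*E (u(E) = -2 + E*(-2) = -2 - 2*E)
m*(-140 + f(u(2))) = -22*(-140 - 3) = -22*(-143) = 3146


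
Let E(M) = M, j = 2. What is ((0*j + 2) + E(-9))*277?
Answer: -1939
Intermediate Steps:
((0*j + 2) + E(-9))*277 = ((0*2 + 2) - 9)*277 = ((0 + 2) - 9)*277 = (2 - 9)*277 = -7*277 = -1939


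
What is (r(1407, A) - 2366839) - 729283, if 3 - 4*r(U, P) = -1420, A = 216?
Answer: -12383065/4 ≈ -3.0958e+6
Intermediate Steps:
r(U, P) = 1423/4 (r(U, P) = 3/4 - 1/4*(-1420) = 3/4 + 355 = 1423/4)
(r(1407, A) - 2366839) - 729283 = (1423/4 - 2366839) - 729283 = -9465933/4 - 729283 = -12383065/4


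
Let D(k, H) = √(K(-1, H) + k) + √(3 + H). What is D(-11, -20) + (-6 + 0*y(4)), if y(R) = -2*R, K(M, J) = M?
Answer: -6 + I*√17 + 2*I*√3 ≈ -6.0 + 7.5872*I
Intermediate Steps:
D(k, H) = √(-1 + k) + √(3 + H)
D(-11, -20) + (-6 + 0*y(4)) = (√(-1 - 11) + √(3 - 20)) + (-6 + 0*(-2*4)) = (√(-12) + √(-17)) + (-6 + 0*(-8)) = (2*I*√3 + I*√17) + (-6 + 0) = (I*√17 + 2*I*√3) - 6 = -6 + I*√17 + 2*I*√3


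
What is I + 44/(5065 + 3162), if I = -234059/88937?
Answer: -1921690165/731684699 ≈ -2.6264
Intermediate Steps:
I = -234059/88937 (I = -234059*1/88937 = -234059/88937 ≈ -2.6317)
I + 44/(5065 + 3162) = -234059/88937 + 44/(5065 + 3162) = -234059/88937 + 44/8227 = -1921690165/731684699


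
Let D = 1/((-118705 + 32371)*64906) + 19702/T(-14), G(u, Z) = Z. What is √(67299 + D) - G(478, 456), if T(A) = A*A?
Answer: -456 + √25925450501446743254835207/19612581114 ≈ -196.39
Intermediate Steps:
T(A) = A²
D = 27600505221953/274576135596 (D = 1/((-118705 + 32371)*64906) + 19702/((-14)²) = (1/64906)/(-86334) + 19702/196 = -1/86334*1/64906 + 19702*(1/196) = -1/5603594604 + 9851/98 = 27600505221953/274576135596 ≈ 100.52)
√(67299 + D) - G(478, 456) = √(67299 + 27600505221953/274576135596) - 1*456 = √(18506299854697157/274576135596) - 456 = √25925450501446743254835207/19612581114 - 456 = -456 + √25925450501446743254835207/19612581114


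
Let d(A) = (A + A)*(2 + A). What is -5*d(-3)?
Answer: -30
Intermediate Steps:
d(A) = 2*A*(2 + A) (d(A) = (2*A)*(2 + A) = 2*A*(2 + A))
-5*d(-3) = -10*(-3)*(2 - 3) = -10*(-3)*(-1) = -5*6 = -30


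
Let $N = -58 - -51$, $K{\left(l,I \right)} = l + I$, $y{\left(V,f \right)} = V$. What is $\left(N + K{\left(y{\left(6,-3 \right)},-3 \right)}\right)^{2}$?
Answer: $16$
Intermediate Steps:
$K{\left(l,I \right)} = I + l$
$N = -7$ ($N = -58 + 51 = -7$)
$\left(N + K{\left(y{\left(6,-3 \right)},-3 \right)}\right)^{2} = \left(-7 + \left(-3 + 6\right)\right)^{2} = \left(-7 + 3\right)^{2} = \left(-4\right)^{2} = 16$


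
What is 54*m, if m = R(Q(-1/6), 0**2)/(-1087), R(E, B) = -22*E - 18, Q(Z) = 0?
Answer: 972/1087 ≈ 0.89420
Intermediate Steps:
R(E, B) = -18 - 22*E
m = 18/1087 (m = (-18 - 22*0)/(-1087) = (-18 + 0)*(-1/1087) = -18*(-1/1087) = 18/1087 ≈ 0.016559)
54*m = 54*(18/1087) = 972/1087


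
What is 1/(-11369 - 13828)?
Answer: -1/25197 ≈ -3.9687e-5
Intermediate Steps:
1/(-11369 - 13828) = 1/(-25197) = -1/25197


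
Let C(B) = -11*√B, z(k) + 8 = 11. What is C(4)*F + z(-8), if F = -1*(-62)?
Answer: -1361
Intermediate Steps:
z(k) = 3 (z(k) = -8 + 11 = 3)
F = 62
C(4)*F + z(-8) = -11*√4*62 + 3 = -11*2*62 + 3 = -22*62 + 3 = -1364 + 3 = -1361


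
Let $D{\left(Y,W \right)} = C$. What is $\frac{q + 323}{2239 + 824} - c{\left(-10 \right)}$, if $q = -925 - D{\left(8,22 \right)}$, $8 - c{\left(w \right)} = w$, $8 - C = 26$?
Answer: $- \frac{55718}{3063} \approx -18.191$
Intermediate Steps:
$C = -18$ ($C = 8 - 26 = -18$)
$c{\left(w \right)} = 8 - w$
$D{\left(Y,W \right)} = -18$
$q = -907$ ($q = -925 - -18 = -925 + 18 = -907$)
$\frac{q + 323}{2239 + 824} - c{\left(-10 \right)} = \frac{-907 + 323}{2239 + 824} - \left(8 - -10\right) = - \frac{584}{3063} - \left(8 + 10\right) = \left(-584\right) \frac{1}{3063} - 18 = - \frac{584}{3063} - 18 = - \frac{55718}{3063}$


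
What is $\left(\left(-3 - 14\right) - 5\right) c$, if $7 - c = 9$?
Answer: $44$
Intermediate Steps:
$c = -2$ ($c = 7 - 9 = -2$)
$\left(\left(-3 - 14\right) - 5\right) c = \left(\left(-3 - 14\right) - 5\right) \left(-2\right) = \left(-17 - 5\right) \left(-2\right) = \left(-22\right) \left(-2\right) = 44$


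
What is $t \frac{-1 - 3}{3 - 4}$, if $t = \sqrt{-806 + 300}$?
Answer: $4 i \sqrt{506} \approx 89.978 i$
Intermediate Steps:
$t = i \sqrt{506}$ ($t = \sqrt{-506} = i \sqrt{506} \approx 22.494 i$)
$t \frac{-1 - 3}{3 - 4} = i \sqrt{506} \frac{-1 - 3}{3 - 4} = i \sqrt{506} \left(- \frac{4}{-1}\right) = i \sqrt{506} \left(\left(-4\right) \left(-1\right)\right) = i \sqrt{506} \cdot 4 = 4 i \sqrt{506}$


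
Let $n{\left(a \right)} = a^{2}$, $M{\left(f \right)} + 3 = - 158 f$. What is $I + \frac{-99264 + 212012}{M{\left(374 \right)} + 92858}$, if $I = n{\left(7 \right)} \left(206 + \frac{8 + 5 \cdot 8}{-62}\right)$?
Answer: $\frac{10528705282}{1046653} \approx 10059.0$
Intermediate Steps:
$M{\left(f \right)} = -3 - 158 f$
$I = \frac{311738}{31}$ ($I = 7^{2} \left(206 + \frac{8 + 5 \cdot 8}{-62}\right) = 49 \left(206 + \left(8 + 40\right) \left(- \frac{1}{62}\right)\right) = 49 \left(206 + 48 \left(- \frac{1}{62}\right)\right) = 49 \left(206 - \frac{24}{31}\right) = 49 \cdot \frac{6362}{31} = \frac{311738}{31} \approx 10056.0$)
$I + \frac{-99264 + 212012}{M{\left(374 \right)} + 92858} = \frac{311738}{31} + \frac{-99264 + 212012}{\left(-3 - 59092\right) + 92858} = \frac{311738}{31} + \frac{112748}{\left(-3 - 59092\right) + 92858} = \frac{311738}{31} + \frac{112748}{-59095 + 92858} = \frac{311738}{31} + \frac{112748}{33763} = \frac{10528705282}{1046653}$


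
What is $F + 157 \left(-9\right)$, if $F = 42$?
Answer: $-1371$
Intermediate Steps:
$F + 157 \left(-9\right) = 42 + 157 \left(-9\right) = 42 - 1413 = -1371$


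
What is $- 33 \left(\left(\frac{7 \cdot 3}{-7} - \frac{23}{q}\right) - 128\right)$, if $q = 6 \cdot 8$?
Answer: $\frac{69421}{16} \approx 4338.8$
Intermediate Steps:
$q = 48$
$- 33 \left(\left(\frac{7 \cdot 3}{-7} - \frac{23}{q}\right) - 128\right) = - 33 \left(\left(\frac{7 \cdot 3}{-7} - \frac{23}{48}\right) - 128\right) = - 33 \left(\left(21 \left(- \frac{1}{7}\right) - \frac{23}{48}\right) - 128\right) = - 33 \left(\left(-3 - \frac{23}{48}\right) - 128\right) = - 33 \left(- \frac{167}{48} - 128\right) = \left(-33\right) \left(- \frac{6311}{48}\right) = \frac{69421}{16}$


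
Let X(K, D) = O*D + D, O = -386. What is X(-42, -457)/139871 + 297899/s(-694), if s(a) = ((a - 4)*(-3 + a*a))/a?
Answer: 44033179013628/23510904780707 ≈ 1.8729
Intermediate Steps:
X(K, D) = -385*D (X(K, D) = -386*D + D = -385*D)
s(a) = (-4 + a)*(-3 + a**2)/a (s(a) = ((-4 + a)*(-3 + a**2))/a = (-4 + a)*(-3 + a**2)/a)
X(-42, -457)/139871 + 297899/s(-694) = -385*(-457)/139871 + 297899/(-3 + (-694)**2 - 4*(-694) + 12/(-694)) = 175945*(1/139871) + 297899/(-3 + 481636 + 2776 + 12*(-1/694)) = 175945/139871 + 297899/(-3 + 481636 + 2776 - 6/347) = 175945/139871 + 297899/(168089917/347) = 175945/139871 + 297899*(347/168089917) = 175945/139871 + 103370953/168089917 = 44033179013628/23510904780707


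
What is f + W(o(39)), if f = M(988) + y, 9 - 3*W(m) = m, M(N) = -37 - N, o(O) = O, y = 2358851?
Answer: 2357816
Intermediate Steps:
W(m) = 3 - m/3
f = 2357826 (f = (-37 - 1*988) + 2358851 = (-37 - 988) + 2358851 = -1025 + 2358851 = 2357826)
f + W(o(39)) = 2357826 + (3 - ⅓*39) = 2357826 + (3 - 13) = 2357826 - 10 = 2357816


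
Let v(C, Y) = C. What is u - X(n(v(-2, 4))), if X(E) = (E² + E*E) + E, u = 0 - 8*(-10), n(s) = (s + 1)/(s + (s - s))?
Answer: 79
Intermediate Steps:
n(s) = (1 + s)/s (n(s) = (1 + s)/(s + 0) = (1 + s)/s)
u = 80 (u = 0 + 80 = 80)
X(E) = E + 2*E² (X(E) = (E² + E²) + E = 2*E² + E = E + 2*E²)
u - X(n(v(-2, 4))) = 80 - (1 - 2)/(-2)*(1 + 2*((1 - 2)/(-2))) = 80 - (-½*(-1))*(1 + 2*(-½*(-1))) = 80 - (1 + 2*(½))/2 = 80 - (1 + 1)/2 = 80 - 2/2 = 80 - 1*1 = 80 - 1 = 79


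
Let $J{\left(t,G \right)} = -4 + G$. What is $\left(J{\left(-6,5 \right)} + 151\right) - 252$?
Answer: $-100$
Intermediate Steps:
$\left(J{\left(-6,5 \right)} + 151\right) - 252 = \left(\left(-4 + 5\right) + 151\right) - 252 = \left(1 + 151\right) - 252 = 152 - 252 = -100$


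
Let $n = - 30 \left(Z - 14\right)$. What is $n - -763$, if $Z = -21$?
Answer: $1813$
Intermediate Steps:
$n = 1050$ ($n = - 30 \left(-21 - 14\right) = \left(-30\right) \left(-35\right) = 1050$)
$n - -763 = 1050 - -763 = 1050 + 763 = 1813$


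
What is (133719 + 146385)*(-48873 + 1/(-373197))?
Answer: -154814813263216/11309 ≈ -1.3690e+10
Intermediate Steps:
(133719 + 146385)*(-48873 + 1/(-373197)) = 280104*(-48873 - 1/373197) = 280104*(-18239256982/373197) = -154814813263216/11309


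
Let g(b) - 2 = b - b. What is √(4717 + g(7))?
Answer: 11*√39 ≈ 68.695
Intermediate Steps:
g(b) = 2 (g(b) = 2 + (b - b) = 2 + 0 = 2)
√(4717 + g(7)) = √(4717 + 2) = √4719 = 11*√39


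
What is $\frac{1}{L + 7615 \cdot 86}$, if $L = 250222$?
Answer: $\frac{1}{905112} \approx 1.1048 \cdot 10^{-6}$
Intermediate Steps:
$\frac{1}{L + 7615 \cdot 86} = \frac{1}{250222 + 7615 \cdot 86} = \frac{1}{250222 + 654890} = \frac{1}{905112}$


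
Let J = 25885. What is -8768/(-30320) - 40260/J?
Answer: -12421544/9810415 ≈ -1.2662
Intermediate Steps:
-8768/(-30320) - 40260/J = -8768/(-30320) - 40260/25885 = -8768*(-1/30320) - 40260*1/25885 = 548/1895 - 8052/5177 = -12421544/9810415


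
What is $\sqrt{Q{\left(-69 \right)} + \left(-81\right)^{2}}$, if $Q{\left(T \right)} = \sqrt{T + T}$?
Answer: $\sqrt{6561 + i \sqrt{138}} \approx 81.0 + 0.0725 i$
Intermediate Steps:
$Q{\left(T \right)} = \sqrt{2} \sqrt{T}$ ($Q{\left(T \right)} = \sqrt{2 T} = \sqrt{2} \sqrt{T}$)
$\sqrt{Q{\left(-69 \right)} + \left(-81\right)^{2}} = \sqrt{\sqrt{2} \sqrt{-69} + \left(-81\right)^{2}} = \sqrt{\sqrt{2} i \sqrt{69} + 6561} = \sqrt{i \sqrt{138} + 6561} = \sqrt{6561 + i \sqrt{138}}$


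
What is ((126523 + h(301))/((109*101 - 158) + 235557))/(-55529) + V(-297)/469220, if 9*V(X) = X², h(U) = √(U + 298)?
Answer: 33511414005343/1605059661242760 - √599/13682789832 ≈ 0.020879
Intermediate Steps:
h(U) = √(298 + U)
V(X) = X²/9
((126523 + h(301))/((109*101 - 158) + 235557))/(-55529) + V(-297)/469220 = ((126523 + √(298 + 301))/((109*101 - 158) + 235557))/(-55529) + ((⅑)*(-297)²)/469220 = ((126523 + √599)/((11009 - 158) + 235557))*(-1/55529) + ((⅑)*88209)*(1/469220) = ((126523 + √599)/(10851 + 235557))*(-1/55529) + 9801*(1/469220) = ((126523 + √599)/246408)*(-1/55529) + 9801/469220 = ((126523 + √599)*(1/246408))*(-1/55529) + 9801/469220 = (126523/246408 + √599/246408)*(-1/55529) + 9801/469220 = (-126523/13682789832 - √599/13682789832) + 9801/469220 = 33511414005343/1605059661242760 - √599/13682789832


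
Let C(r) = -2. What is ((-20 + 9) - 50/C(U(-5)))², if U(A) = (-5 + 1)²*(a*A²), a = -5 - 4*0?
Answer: 196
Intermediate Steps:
a = -5 (a = -5 + 0 = -5)
U(A) = -80*A² (U(A) = (-5 + 1)²*(-5*A²) = (-4)²*(-5*A²) = 16*(-5*A²) = -80*A²)
((-20 + 9) - 50/C(U(-5)))² = ((-20 + 9) - 50/(-2))² = (-11 - 50*(-½))² = (-11 + 25)² = 14² = 196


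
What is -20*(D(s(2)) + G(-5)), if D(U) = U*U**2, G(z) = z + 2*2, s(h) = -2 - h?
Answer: 1300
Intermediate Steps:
G(z) = 4 + z (G(z) = z + 4 = 4 + z)
D(U) = U**3
-20*(D(s(2)) + G(-5)) = -20*((-2 - 1*2)**3 + (4 - 5)) = -20*((-2 - 2)**3 - 1) = -20*((-4)**3 - 1) = -20*(-64 - 1) = -20*(-65) = 1300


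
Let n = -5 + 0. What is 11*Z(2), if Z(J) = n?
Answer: -55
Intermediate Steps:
n = -5
Z(J) = -5
11*Z(2) = 11*(-5) = -55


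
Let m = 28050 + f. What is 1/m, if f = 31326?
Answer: 1/59376 ≈ 1.6842e-5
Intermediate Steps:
m = 59376 (m = 28050 + 31326 = 59376)
1/m = 1/59376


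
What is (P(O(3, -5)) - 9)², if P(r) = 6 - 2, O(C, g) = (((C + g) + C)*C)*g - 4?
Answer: 25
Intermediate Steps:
O(C, g) = -4 + C*g*(g + 2*C) (O(C, g) = ((g + 2*C)*C)*g - 4 = (C*(g + 2*C))*g - 4 = C*g*(g + 2*C) - 4 = -4 + C*g*(g + 2*C))
P(r) = 4
(P(O(3, -5)) - 9)² = (4 - 9)² = (-5)² = 25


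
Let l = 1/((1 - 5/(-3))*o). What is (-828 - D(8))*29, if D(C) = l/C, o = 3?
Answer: -1536797/64 ≈ -24012.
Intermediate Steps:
l = ⅛ (l = 1/((1 - 5/(-3))*3) = 1/((1 - 5*(-⅓))*3) = 1/((1 + 5/3)*3) = 1/((8/3)*3) = 1/8 = ⅛ ≈ 0.12500)
D(C) = 1/(8*C)
(-828 - D(8))*29 = (-828 - 1/(8*8))*29 = (-828 - 1*1/64)*29 = (-828 - 1/64)*29 = -52993/64*29 = -1536797/64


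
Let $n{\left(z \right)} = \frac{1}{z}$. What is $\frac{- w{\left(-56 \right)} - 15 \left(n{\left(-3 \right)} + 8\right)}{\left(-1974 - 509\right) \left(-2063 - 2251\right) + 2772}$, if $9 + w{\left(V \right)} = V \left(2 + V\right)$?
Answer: $- \frac{1565}{5357217} \approx -0.00029213$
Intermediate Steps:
$w{\left(V \right)} = -9 + V \left(2 + V\right)$
$\frac{- w{\left(-56 \right)} - 15 \left(n{\left(-3 \right)} + 8\right)}{\left(-1974 - 509\right) \left(-2063 - 2251\right) + 2772} = \frac{- (-9 + \left(-56\right)^{2} + 2 \left(-56\right)) - 15 \left(\frac{1}{-3} + 8\right)}{\left(-1974 - 509\right) \left(-2063 - 2251\right) + 2772} = \frac{- (-9 + 3136 - 112) - 15 \left(- \frac{1}{3} + 8\right)}{\left(-2483\right) \left(-4314\right) + 2772} = \frac{\left(-1\right) 3015 - 115}{10711662 + 2772} = \frac{-3015 - 115}{10714434} = \left(-3130\right) \frac{1}{10714434} = - \frac{1565}{5357217}$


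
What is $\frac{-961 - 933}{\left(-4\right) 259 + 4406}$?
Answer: $- \frac{947}{1685} \approx -0.56202$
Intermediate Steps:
$\frac{-961 - 933}{\left(-4\right) 259 + 4406} = \frac{-961 + \left(-2308 + 1375\right)}{-1036 + 4406} = \frac{-961 - 933}{3370} = \left(-1894\right) \frac{1}{3370} = - \frac{947}{1685}$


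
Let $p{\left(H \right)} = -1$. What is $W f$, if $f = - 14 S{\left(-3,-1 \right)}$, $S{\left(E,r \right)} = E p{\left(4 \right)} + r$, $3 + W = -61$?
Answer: $1792$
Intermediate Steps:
$W = -64$ ($W = -3 - 61 = -64$)
$S{\left(E,r \right)} = r - E$ ($S{\left(E,r \right)} = E \left(-1\right) + r = - E + r = r - E$)
$f = -28$ ($f = - 14 \left(-1 - -3\right) = - 14 \left(-1 + 3\right) = \left(-14\right) 2 = -28$)
$W f = \left(-64\right) \left(-28\right) = 1792$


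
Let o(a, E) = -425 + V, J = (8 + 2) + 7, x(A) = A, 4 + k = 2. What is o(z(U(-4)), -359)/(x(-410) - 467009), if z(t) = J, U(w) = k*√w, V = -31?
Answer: 24/24601 ≈ 0.00097557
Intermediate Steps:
k = -2 (k = -4 + 2 = -2)
U(w) = -2*√w
J = 17 (J = 10 + 7 = 17)
z(t) = 17
o(a, E) = -456 (o(a, E) = -425 - 31 = -456)
o(z(U(-4)), -359)/(x(-410) - 467009) = -456/(-410 - 467009) = -456/(-467419) = -456*(-1/467419) = 24/24601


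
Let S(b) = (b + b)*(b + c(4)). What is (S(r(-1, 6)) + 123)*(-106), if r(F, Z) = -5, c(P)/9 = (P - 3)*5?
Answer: 29362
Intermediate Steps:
c(P) = -135 + 45*P (c(P) = 9*((P - 3)*5) = 9*((-3 + P)*5) = 9*(-15 + 5*P) = -135 + 45*P)
S(b) = 2*b*(45 + b) (S(b) = (b + b)*(b + (-135 + 45*4)) = (2*b)*(b + (-135 + 180)) = (2*b)*(b + 45) = (2*b)*(45 + b) = 2*b*(45 + b))
(S(r(-1, 6)) + 123)*(-106) = (2*(-5)*(45 - 5) + 123)*(-106) = (2*(-5)*40 + 123)*(-106) = (-400 + 123)*(-106) = -277*(-106) = 29362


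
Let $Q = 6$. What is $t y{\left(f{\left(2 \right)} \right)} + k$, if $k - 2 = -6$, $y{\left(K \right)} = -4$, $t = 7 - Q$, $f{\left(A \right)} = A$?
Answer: $-8$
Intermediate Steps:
$t = 1$ ($t = 7 - 6 = 1$)
$k = -4$ ($k = 2 - 6 = -4$)
$t y{\left(f{\left(2 \right)} \right)} + k = 1 \left(-4\right) - 4 = -4 - 4 = -8$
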